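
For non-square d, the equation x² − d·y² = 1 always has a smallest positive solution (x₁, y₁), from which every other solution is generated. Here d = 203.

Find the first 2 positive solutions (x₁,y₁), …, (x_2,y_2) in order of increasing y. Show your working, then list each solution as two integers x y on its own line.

57 4
6497 456

d=203: √d = [14; 4,28] (ℓ=2, even), read p_1/q_1
i=0: a=14 ⇒ p=14, q=1
i=1: a=4 ⇒ p=57, q=4
→ (57, 4).  Check: 57²=3249, 203·4²=3248, difference 1.
(x_2, y_2) = (57·57 + 203·4·4, 57·4 + 4·57) = (6497, 456)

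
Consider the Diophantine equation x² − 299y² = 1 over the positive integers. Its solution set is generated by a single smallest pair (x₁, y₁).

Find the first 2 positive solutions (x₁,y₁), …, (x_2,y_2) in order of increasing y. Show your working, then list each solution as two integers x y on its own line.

[17; 3,2,3,34] for √299; ℓ=4 ⇒ convergent index 3
a_0=17:  p_0=17·1+0=17,  q_0=17·0+1=1
a_1=3:  p_1=3·17+1=52,  q_1=3·1+0=3
a_2=2:  p_2=2·52+17=121,  q_2=2·3+1=7
a_3=3:  p_3=3·121+52=415,  q_3=3·7+3=24
→ (415, 24).  Check: 415²=172225, 299·24²=172224, difference 1.
(415+24√299)^2 = 344449 + 19920√299

415 24
344449 19920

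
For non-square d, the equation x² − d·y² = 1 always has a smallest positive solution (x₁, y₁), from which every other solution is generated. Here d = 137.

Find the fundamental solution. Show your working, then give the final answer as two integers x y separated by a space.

d=137: √d = [11; 1,2,2,1,1,2,2,1,22] (ℓ=9, odd), read p_17/q_17
a_0=11:  p_0=11·1+0=11,  q_0=11·0+1=1
…
a_3=2:  p_3=2·35+12=82,  q_3=2·3+1=7
a_4=1:  p_4=1·82+35=117,  q_4=1·7+3=10
a_5=1:  p_5=1·117+82=199,  q_5=1·10+7=17
…
a_9=22:  p_9=22·1744+1229=39597,  q_9=22·149+105=3383
a_10=1:  p_10=1·39597+1744=41341,  q_10=1·3383+149=3532
…
a_13=1:  p_13=1·285899+122279=408178,  q_13=1·24426+10447=34873
…
a_15=2:  p_15=2·694077+408178=1796332,  q_15=2·59299+34873=153471
a_16=2:  p_16=2·1796332+694077=4286741,  q_16=2·153471+59299=366241
a_17=1:  p_17=1·4286741+1796332=6083073,  q_17=1·366241+153471=519712
(x₁, y₁) = (6083073, 519712);  6083073² − 137·519712² = 1 ✓

6083073 519712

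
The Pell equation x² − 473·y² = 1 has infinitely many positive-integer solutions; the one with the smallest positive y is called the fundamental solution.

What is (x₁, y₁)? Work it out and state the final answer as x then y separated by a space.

87 4

√473 → a₀=21, period (1,2,1,42); ℓ=4 even so k=3
step 0: (21, 1)  from 21·(1,0) + (0,1)
step 1: (22, 1)  from 1·(21,1) + (1,0)
step 2: (65, 3)  from 2·(22,1) + (21,1)
step 3: (87, 4)  from 1·(65,3) + (22,1)
(x₁, y₁) = (87, 4);  87² − 473·4² = 1 ✓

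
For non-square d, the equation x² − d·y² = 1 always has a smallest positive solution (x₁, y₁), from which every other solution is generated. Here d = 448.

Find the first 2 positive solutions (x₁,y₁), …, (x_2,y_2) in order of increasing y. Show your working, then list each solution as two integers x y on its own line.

√448 → a₀=21, period (6,42); ℓ=2 even so k=1
k=0  a_k=21  p_k/q_k = 21/1
k=1  a_k=6  p_k/q_k = 127/6
fundamental: x₁=127, y₁=6  (since 16129 − 448·36 = 1)
(127+6√448)^2 = 32257 + 1524√448

127 6
32257 1524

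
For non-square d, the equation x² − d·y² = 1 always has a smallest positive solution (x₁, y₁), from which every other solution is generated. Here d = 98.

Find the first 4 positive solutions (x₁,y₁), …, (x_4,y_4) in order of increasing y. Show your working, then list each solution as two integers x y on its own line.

99 10
19601 1980
3880899 392030
768398401 77619960

√98 → a₀=9, period (1,8,1,18); ℓ=4 even so k=3
step 0: (9, 1)  from 9·(1,0) + (0,1)
step 1: (10, 1)  from 1·(9,1) + (1,0)
step 2: (89, 9)  from 8·(10,1) + (9,1)
step 3: (99, 10)  from 1·(89,9) + (10,1)
fundamental: x₁=99, y₁=10  (since 9801 − 98·100 = 1)
(x_2, y_2) = (99·99 + 98·10·10, 99·10 + 10·99) = (19601, 1980)
(x_3, y_3) = (99·19601 + 98·10·1980, 99·1980 + 10·19601) = (3880899, 392030)
(x_4, y_4) = (99·3880899 + 98·10·392030, 99·392030 + 10·3880899) = (768398401, 77619960)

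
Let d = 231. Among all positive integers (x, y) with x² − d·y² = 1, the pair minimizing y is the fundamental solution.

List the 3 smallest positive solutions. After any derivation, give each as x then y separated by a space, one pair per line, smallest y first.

76 5
11551 760
1755676 115515

√231 → a₀=15, period (5,30); ℓ=2 even so k=1
k=0  a_k=15  p_k/q_k = 15/1
k=1  a_k=5  p_k/q_k = 76/5
→ (76, 5).  Check: 76²=5776, 231·5²=5775, difference 1.
(76+5√231)^2 = 11551 + 760√231
(76+5√231)^3 = 1755676 + 115515√231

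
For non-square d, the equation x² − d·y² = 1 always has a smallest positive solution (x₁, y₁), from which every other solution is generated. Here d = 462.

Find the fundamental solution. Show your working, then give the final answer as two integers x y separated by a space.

43 2

√462 = [21; 2,42, …], period ℓ=2 (even) → k=1
k=0  a_k=21  p_k/q_k = 21/1
k=1  a_k=2  p_k/q_k = 43/2
(x₁, y₁) = (43, 2);  43² − 462·2² = 1 ✓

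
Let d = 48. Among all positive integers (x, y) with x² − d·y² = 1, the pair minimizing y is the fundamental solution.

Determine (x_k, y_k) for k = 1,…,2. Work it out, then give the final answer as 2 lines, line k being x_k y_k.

√48 = [6; 1,12, …], period ℓ=2 (even) → k=1
a_0=6:  p_0=6·1+0=6,  q_0=6·0+1=1
a_1=1:  p_1=1·6+1=7,  q_1=1·1+0=1
→ (7, 1).  Check: 7²=49, 48·1²=48, difference 1.
k=2:  x_2 = 7·7+48·1·1 = 97,  y_2 = 7·1+1·7 = 14

7 1
97 14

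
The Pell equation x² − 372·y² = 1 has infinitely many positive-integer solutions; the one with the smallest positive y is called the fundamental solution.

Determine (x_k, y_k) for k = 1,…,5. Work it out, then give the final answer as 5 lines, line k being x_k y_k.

12151 630
295293601 15310260
7176225079351 372069937890
174396621583094401 9042043615292520
4238186690536135053751 219739743566768883150

√372 = [19; 3,2,12,2,3,38, …], period ℓ=6 (even) → k=5
k=0  a_k=19  p_k/q_k = 19/1
…
k=2  a_k=2  p_k/q_k = 135/7
…
k=4  a_k=2  p_k/q_k = 3491/181
k=5  a_k=3  p_k/q_k = 12151/630
fundamental: x₁=12151, y₁=630  (since 147646801 − 372·396900 = 1)
n=2: (12151,630)∘(12151,630) = (12151·12151+372·630·630, 12151·630+630·12151) = (295293601,15310260)
n=3: (295293601,15310260)∘(12151,630) = (12151·295293601+372·630·15310260, 12151·15310260+630·295293601) = (7176225079351,372069937890)
n=4: (7176225079351,372069937890)∘(12151,630) = (12151·7176225079351+372·630·372069937890, 12151·372069937890+630·7176225079351) = (174396621583094401,9042043615292520)
n=5: (174396621583094401,9042043615292520)∘(12151,630) = (12151·174396621583094401+372·630·9042043615292520, 12151·9042043615292520+630·174396621583094401) = (4238186690536135053751,219739743566768883150)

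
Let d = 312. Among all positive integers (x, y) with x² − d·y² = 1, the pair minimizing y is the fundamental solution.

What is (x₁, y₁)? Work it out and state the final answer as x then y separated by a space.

√312 → a₀=17, period (1,1,1,34); ℓ=4 even so k=3
i=0: a=17 ⇒ p=17, q=1
…
i=2: a=1 ⇒ p=35, q=2
i=3: a=1 ⇒ p=53, q=3
fundamental: x₁=53, y₁=3  (since 2809 − 312·9 = 1)

53 3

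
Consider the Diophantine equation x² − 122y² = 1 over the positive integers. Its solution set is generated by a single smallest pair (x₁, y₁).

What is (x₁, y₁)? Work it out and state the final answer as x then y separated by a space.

d=122: √d = [11; 22] (ℓ=1, odd), read p_1/q_1
i=0: a=11 ⇒ p=11, q=1
i=1: a=22 ⇒ p=243, q=22
fundamental: x₁=243, y₁=22  (since 59049 − 122·484 = 1)

243 22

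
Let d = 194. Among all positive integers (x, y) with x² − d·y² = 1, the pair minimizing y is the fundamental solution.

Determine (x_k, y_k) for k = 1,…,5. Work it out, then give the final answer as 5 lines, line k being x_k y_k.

195 14
76049 5460
29658915 2129386
11566900801 830455080
4511061653475 323875351814

√194 → a₀=13, period (1,12,1,26); ℓ=4 even so k=3
i=0: a=13 ⇒ p=13, q=1
…
i=2: a=12 ⇒ p=181, q=13
i=3: a=1 ⇒ p=195, q=14
(x₁, y₁) = (195, 14);  195² − 194·14² = 1 ✓
k=2:  x_2 = 195·195+194·14·14 = 76049,  y_2 = 195·14+14·195 = 5460
k=3:  x_3 = 195·76049+194·14·5460 = 29658915,  y_3 = 195·5460+14·76049 = 2129386
k=4:  x_4 = 195·29658915+194·14·2129386 = 11566900801,  y_4 = 195·2129386+14·29658915 = 830455080
k=5:  x_5 = 195·11566900801+194·14·830455080 = 4511061653475,  y_5 = 195·830455080+14·11566900801 = 323875351814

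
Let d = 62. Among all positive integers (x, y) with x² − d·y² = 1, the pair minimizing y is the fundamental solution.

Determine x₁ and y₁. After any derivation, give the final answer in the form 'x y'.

63 8

√62 = [7; 1,6,1,14, …], period ℓ=4 (even) → k=3
step 0: (7, 1)  from 7·(1,0) + (0,1)
…
step 2: (55, 7)  from 6·(8,1) + (7,1)
step 3: (63, 8)  from 1·(55,7) + (8,1)
(x₁, y₁) = (63, 8);  63² − 62·8² = 1 ✓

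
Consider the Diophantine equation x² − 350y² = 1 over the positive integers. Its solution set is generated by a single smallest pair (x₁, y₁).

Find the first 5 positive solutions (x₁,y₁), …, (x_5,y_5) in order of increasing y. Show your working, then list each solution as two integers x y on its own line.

[18; 1,2,2,2,1,36] for √350; ℓ=6 ⇒ convergent index 5
k=0  a_k=18  p_k/q_k = 18/1
k=1  a_k=1  p_k/q_k = 19/1
k=2  a_k=2  p_k/q_k = 56/3
…
k=4  a_k=2  p_k/q_k = 318/17
k=5  a_k=1  p_k/q_k = 449/24
→ (449, 24).  Check: 449²=201601, 350·24²=201600, difference 1.
(x_2, y_2) = (449·449 + 350·24·24, 449·24 + 24·449) = (403201, 21552)
(x_3, y_3) = (449·403201 + 350·24·21552, 449·21552 + 24·403201) = (362074049, 19353672)
(x_4, y_4) = (449·362074049 + 350·24·19353672, 449·19353672 + 24·362074049) = (325142092801, 17379575904)
(x_5, y_5) = (449·325142092801 + 350·24·17379575904, 449·17379575904 + 24·325142092801) = (291977237261249, 15606839808120)

449 24
403201 21552
362074049 19353672
325142092801 17379575904
291977237261249 15606839808120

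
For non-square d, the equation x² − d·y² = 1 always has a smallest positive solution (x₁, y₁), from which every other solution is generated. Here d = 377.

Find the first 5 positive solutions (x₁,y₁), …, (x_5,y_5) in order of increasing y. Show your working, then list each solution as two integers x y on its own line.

[19; 2,2,2,38] for √377; ℓ=4 ⇒ convergent index 3
step 0: (19, 1)  from 19·(1,0) + (0,1)
step 1: (39, 2)  from 2·(19,1) + (1,0)
step 2: (97, 5)  from 2·(39,2) + (19,1)
step 3: (233, 12)  from 2·(97,5) + (39,2)
(x₁, y₁) = (233, 12);  233² − 377·12² = 1 ✓
(233+12√377)^2 = 108577 + 5592√377
(233+12√377)^3 = 50596649 + 2605860√377
(233+12√377)^4 = 23577929857 + 1214325168√377
(233+12√377)^5 = 10987264716713 + 565872922428√377

233 12
108577 5592
50596649 2605860
23577929857 1214325168
10987264716713 565872922428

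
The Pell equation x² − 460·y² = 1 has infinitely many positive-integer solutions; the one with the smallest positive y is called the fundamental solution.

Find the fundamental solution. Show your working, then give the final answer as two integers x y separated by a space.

√460 → a₀=21, period (2,4,3,1,2,10,2,1,3,4,2,42); ℓ=12 even so k=11
step 0: (21, 1)  from 21·(1,0) + (0,1)
…
step 3: (622, 29)  from 3·(193,9) + (43,2)
step 4: (815, 38)  from 1·(622,29) + (193,9)
step 5: (2252, 105)  from 2·(815,38) + (622,29)
…
step 7: (48922, 2281)  from 2·(23335,1088) + (2252,105)
…
step 9: (265693, 12388)  from 3·(72257,3369) + (48922,2281)
step 10: (1135029, 52921)  from 4·(265693,12388) + (72257,3369)
step 11: (2535751, 118230)  from 2·(1135029,52921) + (265693,12388)
(x₁, y₁) = (2535751, 118230);  2535751² − 460·118230² = 1 ✓

2535751 118230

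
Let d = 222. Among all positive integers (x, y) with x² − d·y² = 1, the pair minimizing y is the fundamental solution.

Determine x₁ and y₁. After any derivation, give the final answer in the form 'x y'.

d=222: √d = [14; 1,8,1,28] (ℓ=4, even), read p_3/q_3
k=0  a_k=14  p_k/q_k = 14/1
…
k=2  a_k=8  p_k/q_k = 134/9
k=3  a_k=1  p_k/q_k = 149/10
→ (149, 10).  Check: 149²=22201, 222·10²=22200, difference 1.

149 10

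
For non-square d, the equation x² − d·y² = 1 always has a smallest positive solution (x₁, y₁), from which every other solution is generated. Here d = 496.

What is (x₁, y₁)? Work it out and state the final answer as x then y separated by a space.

4620799 207480

[22; 3,1,2,4,1,…,1,3,44] for √496; ℓ=16 ⇒ convergent index 15
i=0: a=22 ⇒ p=22, q=1
i=1: a=3 ⇒ p=67, q=3
i=2: a=1 ⇒ p=89, q=4
…
i=4: a=4 ⇒ p=1069, q=48
i=5: a=1 ⇒ p=1314, q=59
i=6: a=1 ⇒ p=2383, q=107
i=7: a=2 ⇒ p=6080, q=273
…
i=11: a=1 ⇒ p=84875, q=3811
…
i=14: a=1 ⇒ p=1252502, q=56239
i=15: a=3 ⇒ p=4620799, q=207480
fundamental: x₁=4620799, y₁=207480  (since 21351783398401 − 496·43047950400 = 1)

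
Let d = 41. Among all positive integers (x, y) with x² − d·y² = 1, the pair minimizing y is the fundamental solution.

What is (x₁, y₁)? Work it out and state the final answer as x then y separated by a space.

[6; 2,2,12] for √41; ℓ=3 ⇒ convergent index 5
a_0=6:  p_0=6·1+0=6,  q_0=6·0+1=1
a_1=2:  p_1=2·6+1=13,  q_1=2·1+0=2
a_2=2:  p_2=2·13+6=32,  q_2=2·2+1=5
…
a_4=2:  p_4=2·397+32=826,  q_4=2·62+5=129
a_5=2:  p_5=2·826+397=2049,  q_5=2·129+62=320
fundamental: x₁=2049, y₁=320  (since 4198401 − 41·102400 = 1)

2049 320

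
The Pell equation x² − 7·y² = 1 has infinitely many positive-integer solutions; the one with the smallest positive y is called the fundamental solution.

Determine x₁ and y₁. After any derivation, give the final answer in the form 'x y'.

8 3

√7 → a₀=2, period (1,1,1,4); ℓ=4 even so k=3
k=0  a_k=2  p_k/q_k = 2/1
k=1  a_k=1  p_k/q_k = 3/1
k=2  a_k=1  p_k/q_k = 5/2
k=3  a_k=1  p_k/q_k = 8/3
(x₁, y₁) = (8, 3);  8² − 7·3² = 1 ✓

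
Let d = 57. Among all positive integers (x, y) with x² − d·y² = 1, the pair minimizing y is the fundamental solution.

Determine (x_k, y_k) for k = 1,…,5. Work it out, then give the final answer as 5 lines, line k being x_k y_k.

d=57: √d = [7; 1,1,4,1,1,14] (ℓ=6, even), read p_5/q_5
a_0=7:  p_0=7·1+0=7,  q_0=7·0+1=1
…
a_3=4:  p_3=4·15+8=68,  q_3=4·2+1=9
a_4=1:  p_4=1·68+15=83,  q_4=1·9+2=11
a_5=1:  p_5=1·83+68=151,  q_5=1·11+9=20
(x₁, y₁) = (151, 20);  151² − 57·20² = 1 ✓
k=2:  x_2 = 151·151+57·20·20 = 45601,  y_2 = 151·20+20·151 = 6040
k=3:  x_3 = 151·45601+57·20·6040 = 13771351,  y_3 = 151·6040+20·45601 = 1824060
k=4:  x_4 = 151·13771351+57·20·1824060 = 4158902401,  y_4 = 151·1824060+20·13771351 = 550860080
k=5:  x_5 = 151·4158902401+57·20·550860080 = 1255974753751,  y_5 = 151·550860080+20·4158902401 = 166357920100

151 20
45601 6040
13771351 1824060
4158902401 550860080
1255974753751 166357920100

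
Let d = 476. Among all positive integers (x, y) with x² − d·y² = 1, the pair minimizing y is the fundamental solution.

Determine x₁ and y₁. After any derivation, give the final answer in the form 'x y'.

d=476: √d = [21; 1,4,2,10,2,4,1,42] (ℓ=8, even), read p_7/q_7
i=0: a=21 ⇒ p=21, q=1
…
i=2: a=4 ⇒ p=109, q=5
i=3: a=2 ⇒ p=240, q=11
…
i=6: a=4 ⇒ p=23541, q=1079
i=7: a=1 ⇒ p=28799, q=1320
→ (28799, 1320).  Check: 28799²=829382401, 476·1320²=829382400, difference 1.

28799 1320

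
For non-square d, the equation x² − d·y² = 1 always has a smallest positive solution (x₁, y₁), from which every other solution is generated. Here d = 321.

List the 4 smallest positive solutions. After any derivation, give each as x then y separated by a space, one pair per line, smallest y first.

√321 → a₀=17, period (1,10,1,34); ℓ=4 even so k=3
step 0: (17, 1)  from 17·(1,0) + (0,1)
step 1: (18, 1)  from 1·(17,1) + (1,0)
step 2: (197, 11)  from 10·(18,1) + (17,1)
step 3: (215, 12)  from 1·(197,11) + (18,1)
→ (215, 12).  Check: 215²=46225, 321·12²=46224, difference 1.
n=2: (215,12)∘(215,12) = (215·215+321·12·12, 215·12+12·215) = (92449,5160)
n=3: (92449,5160)∘(215,12) = (215·92449+321·12·5160, 215·5160+12·92449) = (39752855,2218788)
n=4: (39752855,2218788)∘(215,12) = (215·39752855+321·12·2218788, 215·2218788+12·39752855) = (17093635201,954073680)

215 12
92449 5160
39752855 2218788
17093635201 954073680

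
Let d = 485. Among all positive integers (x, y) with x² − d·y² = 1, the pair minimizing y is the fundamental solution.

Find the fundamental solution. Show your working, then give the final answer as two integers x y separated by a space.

√485 → a₀=22, period (44); ℓ=1 odd so k=1
i=0: a=22 ⇒ p=22, q=1
i=1: a=44 ⇒ p=969, q=44
fundamental: x₁=969, y₁=44  (since 938961 − 485·1936 = 1)

969 44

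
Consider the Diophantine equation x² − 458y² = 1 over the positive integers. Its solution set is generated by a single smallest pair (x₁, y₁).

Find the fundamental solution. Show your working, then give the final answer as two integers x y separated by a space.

22899 1070

[21; 2,2,42] for √458; ℓ=3 ⇒ convergent index 5
step 0: (21, 1)  from 21·(1,0) + (0,1)
step 1: (43, 2)  from 2·(21,1) + (1,0)
…
step 3: (4537, 212)  from 42·(107,5) + (43,2)
step 4: (9181, 429)  from 2·(4537,212) + (107,5)
step 5: (22899, 1070)  from 2·(9181,429) + (4537,212)
(x₁, y₁) = (22899, 1070);  22899² − 458·1070² = 1 ✓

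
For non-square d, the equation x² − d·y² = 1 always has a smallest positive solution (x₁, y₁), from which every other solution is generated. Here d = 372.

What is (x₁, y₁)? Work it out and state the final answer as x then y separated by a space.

12151 630

[19; 3,2,12,2,3,38] for √372; ℓ=6 ⇒ convergent index 5
step 0: (19, 1)  from 19·(1,0) + (0,1)
…
step 3: (1678, 87)  from 12·(135,7) + (58,3)
step 4: (3491, 181)  from 2·(1678,87) + (135,7)
step 5: (12151, 630)  from 3·(3491,181) + (1678,87)
(x₁, y₁) = (12151, 630);  12151² − 372·630² = 1 ✓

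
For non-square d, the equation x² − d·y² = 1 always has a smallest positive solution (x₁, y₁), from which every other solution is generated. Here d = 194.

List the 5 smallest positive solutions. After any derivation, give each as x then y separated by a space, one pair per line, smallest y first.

195 14
76049 5460
29658915 2129386
11566900801 830455080
4511061653475 323875351814

d=194: √d = [13; 1,12,1,26] (ℓ=4, even), read p_3/q_3
a_0=13:  p_0=13·1+0=13,  q_0=13·0+1=1
a_1=1:  p_1=1·13+1=14,  q_1=1·1+0=1
a_2=12:  p_2=12·14+13=181,  q_2=12·1+1=13
a_3=1:  p_3=1·181+14=195,  q_3=1·13+1=14
→ (195, 14).  Check: 195²=38025, 194·14²=38024, difference 1.
k=2:  x_2 = 195·195+194·14·14 = 76049,  y_2 = 195·14+14·195 = 5460
k=3:  x_3 = 195·76049+194·14·5460 = 29658915,  y_3 = 195·5460+14·76049 = 2129386
k=4:  x_4 = 195·29658915+194·14·2129386 = 11566900801,  y_4 = 195·2129386+14·29658915 = 830455080
k=5:  x_5 = 195·11566900801+194·14·830455080 = 4511061653475,  y_5 = 195·830455080+14·11566900801 = 323875351814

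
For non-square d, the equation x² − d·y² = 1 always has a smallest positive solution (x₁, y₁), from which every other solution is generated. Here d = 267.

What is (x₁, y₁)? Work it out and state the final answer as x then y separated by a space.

[16; 2,1,15,1,2,32] for √267; ℓ=6 ⇒ convergent index 5
step 0: (16, 1)  from 16·(1,0) + (0,1)
step 1: (33, 2)  from 2·(16,1) + (1,0)
…
step 3: (768, 47)  from 15·(49,3) + (33,2)
step 4: (817, 50)  from 1·(768,47) + (49,3)
step 5: (2402, 147)  from 2·(817,50) + (768,47)
(x₁, y₁) = (2402, 147);  2402² − 267·147² = 1 ✓

2402 147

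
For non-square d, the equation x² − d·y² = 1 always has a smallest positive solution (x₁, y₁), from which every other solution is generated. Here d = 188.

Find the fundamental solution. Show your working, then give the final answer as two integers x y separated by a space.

√188 → a₀=13, period (1,2,2,6,2,2,1,26); ℓ=8 even so k=7
i=0: a=13 ⇒ p=13, q=1
…
i=2: a=2 ⇒ p=41, q=3
…
i=6: a=2 ⇒ p=3277, q=239
i=7: a=1 ⇒ p=4607, q=336
(x₁, y₁) = (4607, 336);  4607² − 188·336² = 1 ✓

4607 336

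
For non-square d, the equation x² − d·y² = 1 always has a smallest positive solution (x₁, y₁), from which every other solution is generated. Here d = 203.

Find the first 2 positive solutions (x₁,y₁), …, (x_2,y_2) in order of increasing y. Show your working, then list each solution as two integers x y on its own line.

57 4
6497 456

[14; 4,28] for √203; ℓ=2 ⇒ convergent index 1
i=0: a=14 ⇒ p=14, q=1
i=1: a=4 ⇒ p=57, q=4
→ (57, 4).  Check: 57²=3249, 203·4²=3248, difference 1.
k=2:  x_2 = 57·57+203·4·4 = 6497,  y_2 = 57·4+4·57 = 456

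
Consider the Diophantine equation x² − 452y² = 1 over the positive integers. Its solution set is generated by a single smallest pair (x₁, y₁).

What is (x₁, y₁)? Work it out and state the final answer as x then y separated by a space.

[21; 3,1,5,3,10,3,5,1,3,42] for √452; ℓ=10 ⇒ convergent index 9
step 0: (21, 1)  from 21·(1,0) + (0,1)
step 1: (64, 3)  from 3·(21,1) + (1,0)
…
step 8: (313483, 14745)  from 1·(263904,12413) + (49579,2332)
step 9: (1204353, 56648)  from 3·(313483,14745) + (263904,12413)
fundamental: x₁=1204353, y₁=56648  (since 1450466148609 − 452·3208995904 = 1)

1204353 56648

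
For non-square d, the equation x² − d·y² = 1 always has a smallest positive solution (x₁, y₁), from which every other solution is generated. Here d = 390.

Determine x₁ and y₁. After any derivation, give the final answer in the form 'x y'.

79 4

[19; 1,2,1,38] for √390; ℓ=4 ⇒ convergent index 3
step 0: (19, 1)  from 19·(1,0) + (0,1)
step 1: (20, 1)  from 1·(19,1) + (1,0)
step 2: (59, 3)  from 2·(20,1) + (19,1)
step 3: (79, 4)  from 1·(59,3) + (20,1)
(x₁, y₁) = (79, 4);  79² − 390·4² = 1 ✓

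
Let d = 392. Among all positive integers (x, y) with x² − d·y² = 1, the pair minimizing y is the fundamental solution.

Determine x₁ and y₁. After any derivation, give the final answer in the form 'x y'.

99 5

[19; 1,3,1,38] for √392; ℓ=4 ⇒ convergent index 3
k=0  a_k=19  p_k/q_k = 19/1
k=1  a_k=1  p_k/q_k = 20/1
k=2  a_k=3  p_k/q_k = 79/4
k=3  a_k=1  p_k/q_k = 99/5
(x₁, y₁) = (99, 5);  99² − 392·5² = 1 ✓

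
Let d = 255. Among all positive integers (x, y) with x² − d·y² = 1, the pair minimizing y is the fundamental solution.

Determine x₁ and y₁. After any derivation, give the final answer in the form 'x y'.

16 1

√255 = [15; 1,30, …], period ℓ=2 (even) → k=1
i=0: a=15 ⇒ p=15, q=1
i=1: a=1 ⇒ p=16, q=1
→ (16, 1).  Check: 16²=256, 255·1²=255, difference 1.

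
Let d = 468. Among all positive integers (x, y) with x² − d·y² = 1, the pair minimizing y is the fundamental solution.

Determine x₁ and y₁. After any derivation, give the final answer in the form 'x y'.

649 30

d=468: √d = [21; 1,1,1,2,1,1,1,42] (ℓ=8, even), read p_7/q_7
a_0=21:  p_0=21·1+0=21,  q_0=21·0+1=1
a_1=1:  p_1=1·21+1=22,  q_1=1·1+0=1
…
a_6=1:  p_6=1·238+173=411,  q_6=1·11+8=19
a_7=1:  p_7=1·411+238=649,  q_7=1·19+11=30
(x₁, y₁) = (649, 30);  649² − 468·30² = 1 ✓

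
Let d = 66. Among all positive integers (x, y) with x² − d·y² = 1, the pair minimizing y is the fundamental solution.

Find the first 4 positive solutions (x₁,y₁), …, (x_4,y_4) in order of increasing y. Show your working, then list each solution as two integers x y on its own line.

√66 → a₀=8, period (8,16); ℓ=2 even so k=1
a_0=8:  p_0=8·1+0=8,  q_0=8·0+1=1
a_1=8:  p_1=8·8+1=65,  q_1=8·1+0=8
fundamental: x₁=65, y₁=8  (since 4225 − 66·64 = 1)
k=2:  x_2 = 65·65+66·8·8 = 8449,  y_2 = 65·8+8·65 = 1040
k=3:  x_3 = 65·8449+66·8·1040 = 1098305,  y_3 = 65·1040+8·8449 = 135192
k=4:  x_4 = 65·1098305+66·8·135192 = 142771201,  y_4 = 65·135192+8·1098305 = 17573920

65 8
8449 1040
1098305 135192
142771201 17573920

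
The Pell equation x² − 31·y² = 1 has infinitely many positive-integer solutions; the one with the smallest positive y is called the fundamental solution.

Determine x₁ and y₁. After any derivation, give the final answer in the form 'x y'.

1520 273

√31 → a₀=5, period (1,1,3,5,3,1,1,10); ℓ=8 even so k=7
step 0: (5, 1)  from 5·(1,0) + (0,1)
…
step 2: (11, 2)  from 1·(6,1) + (5,1)
step 3: (39, 7)  from 3·(11,2) + (6,1)
…
step 6: (863, 155)  from 1·(657,118) + (206,37)
step 7: (1520, 273)  from 1·(863,155) + (657,118)
fundamental: x₁=1520, y₁=273  (since 2310400 − 31·74529 = 1)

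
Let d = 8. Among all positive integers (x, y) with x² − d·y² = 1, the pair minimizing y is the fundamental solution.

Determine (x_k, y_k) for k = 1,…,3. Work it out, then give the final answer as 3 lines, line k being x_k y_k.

[2; 1,4] for √8; ℓ=2 ⇒ convergent index 1
k=0  a_k=2  p_k/q_k = 2/1
k=1  a_k=1  p_k/q_k = 3/1
(x₁, y₁) = (3, 1);  3² − 8·1² = 1 ✓
k=2:  x_2 = 3·3+8·1·1 = 17,  y_2 = 3·1+1·3 = 6
k=3:  x_3 = 3·17+8·1·6 = 99,  y_3 = 3·6+1·17 = 35

3 1
17 6
99 35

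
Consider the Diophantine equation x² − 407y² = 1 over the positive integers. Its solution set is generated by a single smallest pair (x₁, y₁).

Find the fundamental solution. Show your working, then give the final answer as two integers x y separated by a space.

2663 132

d=407: √d = [20; 5,1,2,1,5,40] (ℓ=6, even), read p_5/q_5
k=0  a_k=20  p_k/q_k = 20/1
k=1  a_k=5  p_k/q_k = 101/5
…
k=3  a_k=2  p_k/q_k = 343/17
k=4  a_k=1  p_k/q_k = 464/23
k=5  a_k=5  p_k/q_k = 2663/132
→ (2663, 132).  Check: 2663²=7091569, 407·132²=7091568, difference 1.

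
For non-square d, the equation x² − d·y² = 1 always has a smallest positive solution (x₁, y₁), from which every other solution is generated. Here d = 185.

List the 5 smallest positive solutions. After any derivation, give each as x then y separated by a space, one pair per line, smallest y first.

d=185: √d = [13; 1,1,1,1,26] (ℓ=5, odd), read p_9/q_9
step 0: (13, 1)  from 13·(1,0) + (0,1)
step 1: (14, 1)  from 1·(13,1) + (1,0)
step 2: (27, 2)  from 1·(14,1) + (13,1)
step 3: (41, 3)  from 1·(27,2) + (14,1)
step 4: (68, 5)  from 1·(41,3) + (27,2)
step 5: (1809, 133)  from 26·(68,5) + (41,3)
…
step 8: (5563, 409)  from 1·(3686,271) + (1877,138)
step 9: (9249, 680)  from 1·(5563,409) + (3686,271)
→ (9249, 680).  Check: 9249²=85544001, 185·680²=85544000, difference 1.
k=2:  x_2 = 9249·9249+185·680·680 = 171088001,  y_2 = 9249·680+680·9249 = 12578640
k=3:  x_3 = 9249·171088001+185·680·12578640 = 3164785833249,  y_3 = 9249·12578640+680·171088001 = 232679682040
k=4:  x_4 = 9249·3164785833249+185·680·232679682040 = 58542208172352001,  y_4 = 9249·232679682040+680·3164785833249 = 4304108745797280
k=5:  x_5 = 9249·58542208172352001+185·680·4304108745797280 = 1082913763607381481249,  y_5 = 9249·4304108745797280+680·58542208172352001 = 79617403347078403400

9249 680
171088001 12578640
3164785833249 232679682040
58542208172352001 4304108745797280
1082913763607381481249 79617403347078403400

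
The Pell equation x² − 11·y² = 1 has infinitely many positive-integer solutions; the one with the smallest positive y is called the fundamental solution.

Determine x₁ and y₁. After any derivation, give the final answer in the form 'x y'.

√11 → a₀=3, period (3,6); ℓ=2 even so k=1
a_0=3:  p_0=3·1+0=3,  q_0=3·0+1=1
a_1=3:  p_1=3·3+1=10,  q_1=3·1+0=3
fundamental: x₁=10, y₁=3  (since 100 − 11·9 = 1)

10 3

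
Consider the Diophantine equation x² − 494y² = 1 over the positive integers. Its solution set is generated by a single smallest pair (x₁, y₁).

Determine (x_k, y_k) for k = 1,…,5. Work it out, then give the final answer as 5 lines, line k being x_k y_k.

√494 → a₀=22, period (4,2,2,1,2,1,2,2,4,44); ℓ=10 even so k=9
i=0: a=22 ⇒ p=22, q=1
…
i=2: a=2 ⇒ p=200, q=9
…
i=5: a=2 ⇒ p=1867, q=84
i=6: a=1 ⇒ p=2556, q=115
…
i=8: a=2 ⇒ p=16514, q=743
i=9: a=4 ⇒ p=73035, q=3286
→ (73035, 3286).  Check: 73035²=5334111225, 494·3286²=5334111224, difference 1.
k=2:  x_2 = 73035·73035+494·3286·3286 = 10668222449,  y_2 = 73035·3286+3286·73035 = 479986020
k=3:  x_3 = 73035·10668222449+494·3286·479986020 = 1558307253052395,  y_3 = 73035·479986020+3286·10668222449 = 70111557938114
k=4:  x_4 = 73035·1558307253052395+494·3286·70111557938114 = 227621940442695115201,  y_4 = 73035·70111557938114+3286·1558307253052395 = 10241195267540325960
k=5:  x_5 = 73035·227621940442695115201+494·3286·10241195267540325960 = 33248736838906168224357675,  y_5 = 73035·10241195267540325960+3286·227621940442695115201 = 1495931392659503855039086

73035 3286
10668222449 479986020
1558307253052395 70111557938114
227621940442695115201 10241195267540325960
33248736838906168224357675 1495931392659503855039086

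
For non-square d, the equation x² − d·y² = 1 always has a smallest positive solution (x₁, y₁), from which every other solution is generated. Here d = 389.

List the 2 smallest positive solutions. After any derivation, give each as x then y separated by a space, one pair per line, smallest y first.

3287049 166660
21609382256801 1095639172680

√389 = [19; 1,2,1,1,1,1,2,1,38, …], period ℓ=9 (odd) → k=17
a_0=19:  p_0=19·1+0=19,  q_0=19·0+1=1
a_1=1:  p_1=1·19+1=20,  q_1=1·1+0=1
…
a_3=1:  p_3=1·59+20=79,  q_3=1·3+1=4
…
a_6=1:  p_6=1·217+138=355,  q_6=1·11+7=18
…
a_11=2:  p_11=2·50925+49643=151493,  q_11=2·2582+2517=7681
a_12=1:  p_12=1·151493+50925=202418,  q_12=1·7681+2582=10263
…
a_14=1:  p_14=1·353911+202418=556329,  q_14=1·17944+10263=28207
…
a_16=2:  p_16=2·910240+556329=2376809,  q_16=2·46151+28207=120509
a_17=1:  p_17=1·2376809+910240=3287049,  q_17=1·120509+46151=166660
→ (3287049, 166660).  Check: 3287049²=10804691128401, 389·166660²=10804691128400, difference 1.
(x_2, y_2) = (3287049·3287049 + 389·166660·166660, 3287049·166660 + 166660·3287049) = (21609382256801, 1095639172680)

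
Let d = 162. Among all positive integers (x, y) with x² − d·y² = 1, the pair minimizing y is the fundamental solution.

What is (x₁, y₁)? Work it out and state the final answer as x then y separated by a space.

√162 = [12; 1,2,1,2,12,2,1,2,1,24, …], period ℓ=10 (even) → k=9
a_0=12:  p_0=12·1+0=12,  q_0=12·0+1=1
a_1=1:  p_1=1·12+1=13,  q_1=1·1+0=1
…
a_3=1:  p_3=1·38+13=51,  q_3=1·3+1=4
…
a_5=12:  p_5=12·140+51=1731,  q_5=12·11+4=136
…
a_7=1:  p_7=1·3602+1731=5333,  q_7=1·283+136=419
a_8=2:  p_8=2·5333+3602=14268,  q_8=2·419+283=1121
a_9=1:  p_9=1·14268+5333=19601,  q_9=1·1121+419=1540
→ (19601, 1540).  Check: 19601²=384199201, 162·1540²=384199200, difference 1.

19601 1540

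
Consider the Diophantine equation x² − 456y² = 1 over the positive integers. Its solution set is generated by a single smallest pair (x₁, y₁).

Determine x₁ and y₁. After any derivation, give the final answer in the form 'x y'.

√456 = [21; 2,1,4,1,2,42, …], period ℓ=6 (even) → k=5
step 0: (21, 1)  from 21·(1,0) + (0,1)
…
step 4: (363, 17)  from 1·(299,14) + (64,3)
step 5: (1025, 48)  from 2·(363,17) + (299,14)
(x₁, y₁) = (1025, 48);  1025² − 456·48² = 1 ✓

1025 48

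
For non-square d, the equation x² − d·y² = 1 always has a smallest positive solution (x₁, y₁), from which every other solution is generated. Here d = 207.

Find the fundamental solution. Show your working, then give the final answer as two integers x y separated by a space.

√207 → a₀=14, period (2,1,1,2,1,1,2,28); ℓ=8 even so k=7
i=0: a=14 ⇒ p=14, q=1
i=1: a=2 ⇒ p=29, q=2
i=2: a=1 ⇒ p=43, q=3
…
i=4: a=2 ⇒ p=187, q=13
i=5: a=1 ⇒ p=259, q=18
i=6: a=1 ⇒ p=446, q=31
i=7: a=2 ⇒ p=1151, q=80
fundamental: x₁=1151, y₁=80  (since 1324801 − 207·6400 = 1)

1151 80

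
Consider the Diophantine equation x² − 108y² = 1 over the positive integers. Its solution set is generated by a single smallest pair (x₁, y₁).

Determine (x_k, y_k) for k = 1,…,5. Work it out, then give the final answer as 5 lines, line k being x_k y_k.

1351 130
3650401 351260
9863382151 949104390
26650854921601 2564479710520
72010600134783751 6929223228720650

[10; 2,1,1,4,1,1,2,20] for √108; ℓ=8 ⇒ convergent index 7
i=0: a=10 ⇒ p=10, q=1
…
i=2: a=1 ⇒ p=31, q=3
i=3: a=1 ⇒ p=52, q=5
i=4: a=4 ⇒ p=239, q=23
i=5: a=1 ⇒ p=291, q=28
i=6: a=1 ⇒ p=530, q=51
i=7: a=2 ⇒ p=1351, q=130
(x₁, y₁) = (1351, 130);  1351² − 108·130² = 1 ✓
(1351+130√108)^2 = 3650401 + 351260√108
(1351+130√108)^3 = 9863382151 + 949104390√108
(1351+130√108)^4 = 26650854921601 + 2564479710520√108
(1351+130√108)^5 = 72010600134783751 + 6929223228720650√108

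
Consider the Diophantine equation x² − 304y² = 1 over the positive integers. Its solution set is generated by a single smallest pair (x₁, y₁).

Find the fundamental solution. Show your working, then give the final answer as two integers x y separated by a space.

57799 3315

√304 = [17; 2,3,2,1,1,1,1,1,2,3,2,34, …], period ℓ=12 (even) → k=11
a_0=17:  p_0=17·1+0=17,  q_0=17·0+1=1
a_1=2:  p_1=2·17+1=35,  q_1=2·1+0=2
a_2=3:  p_2=3·35+17=122,  q_2=3·2+1=7
a_3=2:  p_3=2·122+35=279,  q_3=2·7+2=16
…
a_6=1:  p_6=1·680+401=1081,  q_6=1·39+23=62
…
a_10=3:  p_10=3·7445+2842=25177,  q_10=3·427+163=1444
a_11=2:  p_11=2·25177+7445=57799,  q_11=2·1444+427=3315
→ (57799, 3315).  Check: 57799²=3340724401, 304·3315²=3340724400, difference 1.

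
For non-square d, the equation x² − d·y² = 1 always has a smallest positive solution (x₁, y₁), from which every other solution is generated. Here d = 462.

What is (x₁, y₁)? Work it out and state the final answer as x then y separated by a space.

[21; 2,42] for √462; ℓ=2 ⇒ convergent index 1
step 0: (21, 1)  from 21·(1,0) + (0,1)
step 1: (43, 2)  from 2·(21,1) + (1,0)
→ (43, 2).  Check: 43²=1849, 462·2²=1848, difference 1.

43 2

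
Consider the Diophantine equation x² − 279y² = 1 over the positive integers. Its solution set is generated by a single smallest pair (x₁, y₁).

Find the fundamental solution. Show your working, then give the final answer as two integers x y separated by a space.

1520 91

√279 → a₀=16, period (1,2,2,1,2,2,1,32); ℓ=8 even so k=7
k=0  a_k=16  p_k/q_k = 16/1
k=1  a_k=1  p_k/q_k = 17/1
k=2  a_k=2  p_k/q_k = 50/3
k=3  a_k=2  p_k/q_k = 117/7
…
k=5  a_k=2  p_k/q_k = 451/27
k=6  a_k=2  p_k/q_k = 1069/64
k=7  a_k=1  p_k/q_k = 1520/91
(x₁, y₁) = (1520, 91);  1520² − 279·91² = 1 ✓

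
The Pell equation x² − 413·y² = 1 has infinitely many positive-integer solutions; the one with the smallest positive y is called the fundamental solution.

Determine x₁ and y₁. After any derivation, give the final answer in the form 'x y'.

√413 = [20; 3,9,1,4,1,9,3,40, …], period ℓ=8 (even) → k=7
a_0=20:  p_0=20·1+0=20,  q_0=20·0+1=1
a_1=3:  p_1=3·20+1=61,  q_1=3·1+0=3
a_2=9:  p_2=9·61+20=569,  q_2=9·3+1=28
…
a_6=9:  p_6=9·3719+3089=36560,  q_6=9·183+152=1799
a_7=3:  p_7=3·36560+3719=113399,  q_7=3·1799+183=5580
fundamental: x₁=113399, y₁=5580  (since 12859333201 − 413·31136400 = 1)

113399 5580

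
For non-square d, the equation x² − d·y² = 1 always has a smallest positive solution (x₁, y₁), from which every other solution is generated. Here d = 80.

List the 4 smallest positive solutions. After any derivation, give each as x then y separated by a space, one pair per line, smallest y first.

[8; 1,16] for √80; ℓ=2 ⇒ convergent index 1
a_0=8:  p_0=8·1+0=8,  q_0=8·0+1=1
a_1=1:  p_1=1·8+1=9,  q_1=1·1+0=1
→ (9, 1).  Check: 9²=81, 80·1²=80, difference 1.
n=2: (9,1)∘(9,1) = (9·9+80·1·1, 9·1+1·9) = (161,18)
n=3: (161,18)∘(9,1) = (9·161+80·1·18, 9·18+1·161) = (2889,323)
n=4: (2889,323)∘(9,1) = (9·2889+80·1·323, 9·323+1·2889) = (51841,5796)

9 1
161 18
2889 323
51841 5796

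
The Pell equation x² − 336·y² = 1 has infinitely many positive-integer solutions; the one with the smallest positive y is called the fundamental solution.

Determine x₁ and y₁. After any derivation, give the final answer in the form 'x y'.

55 3

√336 → a₀=18, period (3,36); ℓ=2 even so k=1
a_0=18:  p_0=18·1+0=18,  q_0=18·0+1=1
a_1=3:  p_1=3·18+1=55,  q_1=3·1+0=3
(x₁, y₁) = (55, 3);  55² − 336·3² = 1 ✓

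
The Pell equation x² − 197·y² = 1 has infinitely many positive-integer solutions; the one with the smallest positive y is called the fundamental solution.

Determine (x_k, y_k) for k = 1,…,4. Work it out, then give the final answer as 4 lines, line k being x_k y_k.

[14; 28] for √197; ℓ=1 ⇒ convergent index 1
k=0  a_k=14  p_k/q_k = 14/1
k=1  a_k=28  p_k/q_k = 393/28
fundamental: x₁=393, y₁=28  (since 154449 − 197·784 = 1)
n=2: (393,28)∘(393,28) = (393·393+197·28·28, 393·28+28·393) = (308897,22008)
n=3: (308897,22008)∘(393,28) = (393·308897+197·28·22008, 393·22008+28·308897) = (242792649,17298260)
n=4: (242792649,17298260)∘(393,28) = (393·242792649+197·28·17298260, 393·17298260+28·242792649) = (190834713217,13596410352)

393 28
308897 22008
242792649 17298260
190834713217 13596410352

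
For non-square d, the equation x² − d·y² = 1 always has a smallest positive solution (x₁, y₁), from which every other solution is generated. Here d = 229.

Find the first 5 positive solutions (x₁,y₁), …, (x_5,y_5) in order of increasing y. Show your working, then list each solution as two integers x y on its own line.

5848201 386460
68402909872801 4520191516920
800067931842043513801 52869977098885735380
9357916158133073035999171201 618388505879356792878585840
109453949267819191656474935990205001 7232920556944267680961578290412300

d=229: √d = [15; 7,1,1,7,30] (ℓ=5, odd), read p_9/q_9
step 0: (15, 1)  from 15·(1,0) + (0,1)
…
step 2: (121, 8)  from 1·(106,7) + (15,1)
step 3: (227, 15)  from 1·(121,8) + (106,7)
step 4: (1710, 113)  from 7·(227,15) + (121,8)
step 5: (51527, 3405)  from 30·(1710,113) + (227,15)
step 6: (362399, 23948)  from 7·(51527,3405) + (1710,113)
step 7: (413926, 27353)  from 1·(362399,23948) + (51527,3405)
step 8: (776325, 51301)  from 1·(413926,27353) + (362399,23948)
step 9: (5848201, 386460)  from 7·(776325,51301) + (413926,27353)
(x₁, y₁) = (5848201, 386460);  5848201² − 229·386460² = 1 ✓
(5848201+386460√229)^2 = 68402909872801 + 4520191516920√229
(5848201+386460√229)^3 = 800067931842043513801 + 52869977098885735380√229
(5848201+386460√229)^4 = 9357916158133073035999171201 + 618388505879356792878585840√229
(5848201+386460√229)^5 = 109453949267819191656474935990205001 + 7232920556944267680961578290412300√229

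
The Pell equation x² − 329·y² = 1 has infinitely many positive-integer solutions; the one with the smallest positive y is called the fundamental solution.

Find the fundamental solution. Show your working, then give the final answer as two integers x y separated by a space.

[18; 7,4,2,1,1,4,1,1,2,4,7,36] for √329; ℓ=12 ⇒ convergent index 11
i=0: a=18 ⇒ p=18, q=1
i=1: a=7 ⇒ p=127, q=7
i=2: a=4 ⇒ p=526, q=29
…
i=4: a=1 ⇒ p=1705, q=94
…
i=7: a=1 ⇒ p=16125, q=889
…
i=10: a=4 ⇒ p=328794, q=18127
i=11: a=7 ⇒ p=2376415, q=131016
fundamental: x₁=2376415, y₁=131016  (since 5647348252225 − 329·17165192256 = 1)

2376415 131016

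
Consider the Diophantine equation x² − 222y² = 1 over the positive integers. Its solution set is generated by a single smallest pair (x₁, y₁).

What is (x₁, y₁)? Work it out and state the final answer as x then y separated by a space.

149 10

√222 → a₀=14, period (1,8,1,28); ℓ=4 even so k=3
i=0: a=14 ⇒ p=14, q=1
i=1: a=1 ⇒ p=15, q=1
i=2: a=8 ⇒ p=134, q=9
i=3: a=1 ⇒ p=149, q=10
→ (149, 10).  Check: 149²=22201, 222·10²=22200, difference 1.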